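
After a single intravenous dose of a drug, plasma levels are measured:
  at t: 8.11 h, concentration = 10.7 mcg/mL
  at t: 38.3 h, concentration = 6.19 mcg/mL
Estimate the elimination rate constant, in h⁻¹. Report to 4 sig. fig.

0.01813 h⁻¹

k = ln(C₁/C₂) / (t₂ − t₁) = ln(10.7/6.19) / (38.3 − 8.11)
  = 0.5473 / 30.19 = 0.01813 h⁻¹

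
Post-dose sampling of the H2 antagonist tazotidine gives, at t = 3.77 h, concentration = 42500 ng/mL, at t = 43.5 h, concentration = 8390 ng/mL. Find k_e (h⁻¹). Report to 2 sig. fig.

k = ln(C₁/C₂) / (t₂ − t₁) = ln(42500/8390) / (43.5 − 3.77)
  = 1.622 / 39.73 = 0.04083 h⁻¹

0.041 h⁻¹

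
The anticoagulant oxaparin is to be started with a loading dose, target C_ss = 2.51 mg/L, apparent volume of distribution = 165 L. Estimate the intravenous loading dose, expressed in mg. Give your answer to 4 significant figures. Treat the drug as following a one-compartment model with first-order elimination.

LD = Css × Vd = 2.51 × 165 = 414.2 mg

414.2 mg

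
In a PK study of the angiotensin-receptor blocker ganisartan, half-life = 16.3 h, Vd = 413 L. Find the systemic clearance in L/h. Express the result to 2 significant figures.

18 L/h

k = ln2 / t½ = 0.693147 / 16.3 = 0.04252 h⁻¹
CL = k × Vd = 0.04252 × 413 = 17.56 L/h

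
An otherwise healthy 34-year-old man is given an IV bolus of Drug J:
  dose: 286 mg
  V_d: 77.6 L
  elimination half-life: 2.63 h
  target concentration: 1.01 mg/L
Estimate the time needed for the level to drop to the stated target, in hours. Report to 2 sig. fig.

C₀ = Dose / Vd = 286.0 / 77.6 = 3.686 mg/L
k = ln2 / t½ = 0.693147 / 2.63 = 0.2636 h⁻¹
t = ln(C₀ / C) / k = ln(3.686 / 1.01) / 0.2636
  = ln(3.650) / 0.2636 = 1.295 / 0.2636 = 4.913 h

4.9 h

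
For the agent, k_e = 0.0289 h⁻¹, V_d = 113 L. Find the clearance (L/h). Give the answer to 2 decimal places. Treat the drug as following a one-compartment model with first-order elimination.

3.27 L/h

CL = k × Vd = 0.0289 × 113 = 3.266 L/h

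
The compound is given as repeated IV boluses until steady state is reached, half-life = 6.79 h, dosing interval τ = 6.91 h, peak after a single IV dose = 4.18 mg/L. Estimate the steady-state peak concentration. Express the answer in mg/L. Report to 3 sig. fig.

8.26 mg/L

k = ln2 / t½ = 0.693147 / 6.79 = 0.1021 h⁻¹
e^(−kτ) = e^(−0.1021 × 6.91) = 0.4939
Accumulation ratio R = 1 / (1 − e^(−kτ)) = 1 / (1 − 0.4939) = 1.976
Steady-state peak = C₀ × R = 4.18 × 1.976 = 8.260 mg/L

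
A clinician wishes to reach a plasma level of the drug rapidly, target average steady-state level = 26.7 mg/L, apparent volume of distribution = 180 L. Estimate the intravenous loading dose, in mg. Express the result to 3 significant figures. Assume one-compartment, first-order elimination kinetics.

LD = Css × Vd = 26.7 × 180 = 4806 mg

4810 mg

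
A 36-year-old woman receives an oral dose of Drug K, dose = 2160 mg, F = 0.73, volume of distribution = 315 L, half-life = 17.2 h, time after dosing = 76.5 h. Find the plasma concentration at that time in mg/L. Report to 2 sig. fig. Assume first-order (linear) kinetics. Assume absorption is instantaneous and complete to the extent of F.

0.23 mg/L

Amount reaching circulation = F × Dose = 0.73 × 2160 = 1577 mg
C₀ = F·Dose / Vd = 1577 / 315 = 5.006 mg/L
k = ln2 / t½ = 0.693147 / 17.2 = 0.04030 h⁻¹
C = C₀ · e^(−k·t) = 5.006 × e^(−0.04030 × 76.5)
  = 5.006 × 0.04582 = 0.2294 mg/L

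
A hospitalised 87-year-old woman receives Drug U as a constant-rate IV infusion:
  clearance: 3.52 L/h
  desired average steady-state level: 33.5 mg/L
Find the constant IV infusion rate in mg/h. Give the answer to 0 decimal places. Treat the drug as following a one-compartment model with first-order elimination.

At steady state, infusion rate R₀ = Css × CL = 33.5 × 3.520 = 117.9 mg/h

118 mg/h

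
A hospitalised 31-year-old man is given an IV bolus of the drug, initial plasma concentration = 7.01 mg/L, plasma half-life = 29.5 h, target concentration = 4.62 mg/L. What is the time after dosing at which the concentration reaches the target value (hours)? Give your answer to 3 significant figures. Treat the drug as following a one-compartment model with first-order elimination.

k = ln2 / t½ = 0.693147 / 29.5 = 0.02350 h⁻¹
t = ln(C₀ / C) / k = ln(7.010 / 4.62) / 0.02350
  = ln(1.517) / 0.02350 = 0.4167 / 0.02350 = 17.73 h

17.7 h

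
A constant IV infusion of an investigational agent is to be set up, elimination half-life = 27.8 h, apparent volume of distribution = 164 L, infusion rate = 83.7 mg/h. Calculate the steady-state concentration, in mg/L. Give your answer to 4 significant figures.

20.47 mg/L

k = ln2 / t½ = 0.693147 / 27.8 = 0.02493 h⁻¹
CL = k × Vd = 0.02493 × 164 = 4.089 L/h
At steady state Css = R₀ / CL = 83.7 / 4.089 = 20.47 mg/L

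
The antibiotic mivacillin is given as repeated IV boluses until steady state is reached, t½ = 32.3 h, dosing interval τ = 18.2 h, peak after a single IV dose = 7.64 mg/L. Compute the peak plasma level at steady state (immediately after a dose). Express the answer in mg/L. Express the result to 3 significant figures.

23.6 mg/L

k = ln2 / t½ = 0.693147 / 32.3 = 0.02146 h⁻¹
e^(−kτ) = e^(−0.02146 × 18.2) = 0.6767
Accumulation ratio R = 1 / (1 − e^(−kτ)) = 1 / (1 − 0.6767) = 3.093
Steady-state peak = C₀ × R = 7.64 × 3.093 = 23.63 mg/L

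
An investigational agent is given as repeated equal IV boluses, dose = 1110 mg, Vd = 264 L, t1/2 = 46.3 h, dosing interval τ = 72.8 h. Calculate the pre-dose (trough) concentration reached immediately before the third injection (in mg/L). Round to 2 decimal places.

1.89 mg/L

C₀ per dose = Dose / Vd = 1110 / 264 = 4.205 mg/L
k = ln2 / t½ = 0.693147 / 46.3 = 0.01497 h⁻¹
Fraction remaining after one interval: r = e^(−kτ) = e^(−0.01497 × 72.8) = 0.3363
Before dose 3, 2 doses have been given (aged 1τ, 2τ).
C_trough = C₀ × (r + r²) = 4.205 × (0.3363 + 0.1131) = 1.890 mg/L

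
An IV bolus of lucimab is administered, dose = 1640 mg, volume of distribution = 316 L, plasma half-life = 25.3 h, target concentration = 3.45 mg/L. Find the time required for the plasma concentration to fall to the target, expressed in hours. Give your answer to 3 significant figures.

C₀ = Dose / Vd = 1640 / 316 = 5.190 mg/L
k = ln2 / t½ = 0.693147 / 25.3 = 0.02740 h⁻¹
t = ln(C₀ / C) / k = ln(5.190 / 3.45) / 0.02740
  = ln(1.504) / 0.02740 = 0.4081 / 0.02740 = 14.89 h

14.9 h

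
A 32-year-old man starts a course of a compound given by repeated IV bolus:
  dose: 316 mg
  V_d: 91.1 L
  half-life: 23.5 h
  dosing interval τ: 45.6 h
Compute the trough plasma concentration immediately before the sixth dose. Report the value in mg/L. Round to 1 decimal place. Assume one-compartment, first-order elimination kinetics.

C₀ per dose = Dose / Vd = 316 / 91.1 = 3.469 mg/L
k = ln2 / t½ = 0.693147 / 23.5 = 0.02950 h⁻¹
Fraction remaining after one interval: r = e^(−kτ) = e^(−0.02950 × 45.6) = 0.2605
Before dose 6, 5 doses have been given (aged 1τ, 2τ, 3τ, 4τ, 5τ).
C_trough = C₀ × (r + r² + … + r^5) = C₀ × r(1−r^5)/(1−r)
        = 3.469 × 0.2605 × (1 − 0.001200) / (1 − 0.2605) = 1.221 mg/L

1.2 mg/L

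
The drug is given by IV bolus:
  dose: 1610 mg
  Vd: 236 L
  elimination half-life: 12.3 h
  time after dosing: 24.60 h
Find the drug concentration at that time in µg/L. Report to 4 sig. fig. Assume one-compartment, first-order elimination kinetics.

1706 µg/L

C₀ = Dose / Vd = 1610 / 236 = 6.822 mg/L
k = ln2 / t½ = 0.693147 / 12.3 = 0.05635 h⁻¹
t / t½ = 24.60 / 12.3 = 2 half-lives
C = C₀ × (1/2)^2 = 6.822 × 0.2500 = 1.706 mg/L
Convert: 1.706 mg/L × 1000 = 1706 µg/L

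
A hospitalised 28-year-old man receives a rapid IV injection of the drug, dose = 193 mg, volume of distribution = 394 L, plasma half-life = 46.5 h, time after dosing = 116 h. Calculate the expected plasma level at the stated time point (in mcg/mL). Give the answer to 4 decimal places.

C₀ = Dose / Vd = 193.0 / 394 = 0.4898 mg/L
k = ln2 / t½ = 0.693147 / 46.5 = 0.01491 h⁻¹
C = C₀ · e^(−k·t) = 0.4898 × e^(−0.01491 × 116)
  = 0.4898 × 0.1774 = 0.08689 mg/L
(0.08689 mg/L = 0.08689 mcg/mL)

0.0869 mcg/mL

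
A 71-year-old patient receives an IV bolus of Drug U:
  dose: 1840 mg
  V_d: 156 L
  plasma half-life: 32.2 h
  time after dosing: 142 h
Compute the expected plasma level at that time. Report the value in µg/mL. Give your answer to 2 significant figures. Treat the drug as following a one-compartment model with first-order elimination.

0.55 µg/mL

C₀ = Dose / Vd = 1840 / 156 = 11.79 mg/L
k = ln2 / t½ = 0.693147 / 32.2 = 0.02153 h⁻¹
C = C₀ · e^(−k·t) = 11.79 × e^(−0.02153 × 142)
  = 11.79 × 0.04702 = 0.5544 mg/L
(0.5544 mg/L = 0.5544 µg/mL)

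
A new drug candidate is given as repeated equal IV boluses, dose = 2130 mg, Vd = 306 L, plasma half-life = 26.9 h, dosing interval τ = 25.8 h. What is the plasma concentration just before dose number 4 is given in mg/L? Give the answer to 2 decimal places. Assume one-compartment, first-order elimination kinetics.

6.37 mg/L

C₀ per dose = Dose / Vd = 2130 / 306 = 6.961 mg/L
k = ln2 / t½ = 0.693147 / 26.9 = 0.02577 h⁻¹
Fraction remaining after one interval: r = e^(−kτ) = e^(−0.02577 × 25.8) = 0.5143
Before dose 4, 3 doses have been given (aged 1τ, 2τ, 3τ).
C_trough = C₀ × (r + r² + … + r^3) = C₀ × r(1−r^3)/(1−r)
        = 6.961 × 0.5143 × (1 − 0.1360) / (1 − 0.5143) = 6.368 mg/L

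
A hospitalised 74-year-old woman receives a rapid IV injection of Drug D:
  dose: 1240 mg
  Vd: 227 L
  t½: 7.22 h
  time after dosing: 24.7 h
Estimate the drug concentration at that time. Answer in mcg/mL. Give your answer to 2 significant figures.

0.51 mcg/mL

C₀ = Dose / Vd = 1240 / 227 = 5.463 mg/L
k = ln2 / t½ = 0.693147 / 7.22 = 0.09600 h⁻¹
C = C₀ · e^(−k·t) = 5.463 × e^(−0.09600 × 24.7)
  = 5.463 × 0.09337 = 0.5101 mg/L
(0.5101 mg/L = 0.5101 mcg/mL)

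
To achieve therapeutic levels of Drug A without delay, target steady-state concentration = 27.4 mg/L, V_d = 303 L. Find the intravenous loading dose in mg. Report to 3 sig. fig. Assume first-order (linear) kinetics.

LD = Css × Vd = 27.4 × 303 = 8302 mg

8300 mg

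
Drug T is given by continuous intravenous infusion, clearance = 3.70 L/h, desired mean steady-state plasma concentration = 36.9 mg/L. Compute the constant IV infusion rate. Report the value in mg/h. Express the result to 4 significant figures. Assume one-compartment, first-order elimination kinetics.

At steady state, infusion rate R₀ = Css × CL = 36.9 × 3.700 = 136.5 mg/h

136.5 mg/h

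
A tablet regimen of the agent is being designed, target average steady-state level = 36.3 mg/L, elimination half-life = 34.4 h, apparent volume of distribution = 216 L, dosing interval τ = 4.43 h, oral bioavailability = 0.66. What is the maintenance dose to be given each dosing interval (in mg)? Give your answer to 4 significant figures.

1060 mg

k = ln2 / t½ = 0.693147 / 34.4 = 0.02015 h⁻¹
CL = k × Vd = 0.02015 × 216 = 4.352 L/h
At steady state, F × (Dose/τ) = Css × CL.
Dose = Css × CL × τ / F = 36.3 × 4.352 × 4.43 / 0.66 = 1060 mg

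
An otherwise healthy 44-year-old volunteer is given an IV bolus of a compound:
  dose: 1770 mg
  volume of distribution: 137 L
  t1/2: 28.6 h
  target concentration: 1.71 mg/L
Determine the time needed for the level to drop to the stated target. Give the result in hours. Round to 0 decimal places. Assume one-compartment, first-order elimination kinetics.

83 h

C₀ = Dose / Vd = 1770 / 137 = 12.92 mg/L
k = ln2 / t½ = 0.693147 / 28.6 = 0.02424 h⁻¹
t = ln(C₀ / C) / k = ln(12.92 / 1.71) / 0.02424
  = ln(7.556) / 0.02424 = 2.022 / 0.02424 = 83.42 h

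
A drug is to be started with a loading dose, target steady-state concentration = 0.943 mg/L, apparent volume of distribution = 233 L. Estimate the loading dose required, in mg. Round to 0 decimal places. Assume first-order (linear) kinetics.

LD = Css × Vd = 0.943 × 233 = 219.7 mg

220 mg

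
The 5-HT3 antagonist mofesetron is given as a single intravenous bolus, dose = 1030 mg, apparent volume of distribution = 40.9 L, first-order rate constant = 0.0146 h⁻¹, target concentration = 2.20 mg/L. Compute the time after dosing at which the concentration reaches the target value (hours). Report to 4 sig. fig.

167.0 h

C₀ = Dose / Vd = 1030 / 40.9 = 25.18 mg/L
t = ln(C₀ / C) / k = ln(25.18 / 2.20) / 0.01460
  = ln(11.45) / 0.01460 = 2.438 / 0.01460 = 167.0 h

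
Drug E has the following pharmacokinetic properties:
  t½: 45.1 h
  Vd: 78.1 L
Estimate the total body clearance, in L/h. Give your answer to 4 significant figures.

1.200 L/h

k = ln2 / t½ = 0.693147 / 45.1 = 0.01537 h⁻¹
CL = k × Vd = 0.01537 × 78.1 = 1.200 L/h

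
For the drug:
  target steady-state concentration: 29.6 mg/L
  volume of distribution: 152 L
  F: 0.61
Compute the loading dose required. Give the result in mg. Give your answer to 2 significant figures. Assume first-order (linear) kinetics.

LD = Css × Vd / F = 29.6 × 152 / 0.61 = 7376 mg

7400 mg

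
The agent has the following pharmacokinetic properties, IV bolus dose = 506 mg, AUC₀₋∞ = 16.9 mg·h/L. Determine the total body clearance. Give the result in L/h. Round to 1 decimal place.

29.9 L/h

CL = Dose / AUC = 506 / 16.9 = 29.94 L/h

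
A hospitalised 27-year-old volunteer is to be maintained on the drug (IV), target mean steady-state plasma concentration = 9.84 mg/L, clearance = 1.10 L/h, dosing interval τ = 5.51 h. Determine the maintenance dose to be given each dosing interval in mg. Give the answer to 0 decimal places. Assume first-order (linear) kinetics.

60 mg

At steady state, Dose/τ = Css × CL.
Dose = Css × CL × τ = 9.84 × 1.100 × 5.51 = 59.64 mg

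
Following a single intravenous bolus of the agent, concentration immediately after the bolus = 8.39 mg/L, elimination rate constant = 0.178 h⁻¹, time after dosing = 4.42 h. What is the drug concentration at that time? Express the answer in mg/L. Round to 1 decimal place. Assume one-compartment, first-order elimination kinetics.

3.8 mg/L

C = C₀ · e^(−k·t) = 8.390 × e^(−0.1780 × 4.42)
  = 8.390 × 0.4553 = 3.820 mg/L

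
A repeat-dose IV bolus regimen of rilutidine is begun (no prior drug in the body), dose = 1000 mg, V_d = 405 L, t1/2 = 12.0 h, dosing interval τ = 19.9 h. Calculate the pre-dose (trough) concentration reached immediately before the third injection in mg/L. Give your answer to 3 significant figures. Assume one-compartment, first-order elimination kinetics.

C₀ per dose = Dose / Vd = 1000 / 405 = 2.469 mg/L
k = ln2 / t½ = 0.693147 / 12.0 = 0.05776 h⁻¹
Fraction remaining after one interval: r = e^(−kτ) = e^(−0.05776 × 19.9) = 0.3168
Before dose 3, 2 doses have been given (aged 1τ, 2τ).
C_trough = C₀ × (r + r²) = 2.469 × (0.3168 + 0.1004) = 1.030 mg/L

1.03 mg/L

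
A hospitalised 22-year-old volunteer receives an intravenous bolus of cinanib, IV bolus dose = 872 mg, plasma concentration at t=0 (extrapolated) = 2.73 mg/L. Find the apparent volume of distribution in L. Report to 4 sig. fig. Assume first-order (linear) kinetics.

Vd = Dose / C₀ = 872.0 / 2.73 = 319.4 L

319.4 L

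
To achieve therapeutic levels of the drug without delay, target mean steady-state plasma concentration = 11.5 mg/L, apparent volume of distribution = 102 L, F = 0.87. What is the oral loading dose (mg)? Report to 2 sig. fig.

1300 mg

LD = Css × Vd / F = 11.5 × 102 / 0.87 = 1348 mg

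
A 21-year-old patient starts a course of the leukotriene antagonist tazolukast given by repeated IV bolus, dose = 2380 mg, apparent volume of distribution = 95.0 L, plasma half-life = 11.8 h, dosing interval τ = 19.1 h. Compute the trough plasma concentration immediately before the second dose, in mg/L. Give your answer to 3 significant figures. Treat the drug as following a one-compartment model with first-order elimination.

C₀ per dose = Dose / Vd = 2380 / 95.0 = 25.05 mg/L
k = ln2 / t½ = 0.693147 / 11.8 = 0.05874 h⁻¹
Fraction remaining after one interval: r = e^(−kτ) = e^(−0.05874 × 19.1) = 0.3256
Before dose 2, 1 dose has been given (aged 1τ).
C_trough = C₀ × r = 25.05 × 0.3256 = 8.156 mg/L

8.16 mg/L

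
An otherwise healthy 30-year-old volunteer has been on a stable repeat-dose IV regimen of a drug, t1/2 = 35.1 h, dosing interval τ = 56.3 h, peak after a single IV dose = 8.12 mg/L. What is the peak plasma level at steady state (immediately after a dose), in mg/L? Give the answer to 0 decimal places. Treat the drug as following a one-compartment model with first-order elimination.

12 mg/L

k = ln2 / t½ = 0.693147 / 35.1 = 0.01975 h⁻¹
e^(−kτ) = e^(−0.01975 × 56.3) = 0.3289
Accumulation ratio R = 1 / (1 − e^(−kτ)) = 1 / (1 − 0.3289) = 1.490
Steady-state peak = C₀ × R = 8.12 × 1.490 = 12.10 mg/L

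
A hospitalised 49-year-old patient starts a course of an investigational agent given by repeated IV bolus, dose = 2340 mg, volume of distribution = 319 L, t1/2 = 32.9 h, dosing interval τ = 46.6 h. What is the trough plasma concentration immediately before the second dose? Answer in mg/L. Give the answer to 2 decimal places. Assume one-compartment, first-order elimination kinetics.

2.75 mg/L

C₀ per dose = Dose / Vd = 2340 / 319 = 7.335 mg/L
k = ln2 / t½ = 0.693147 / 32.9 = 0.02107 h⁻¹
Fraction remaining after one interval: r = e^(−kτ) = e^(−0.02107 × 46.6) = 0.3746
Before dose 2, 1 dose has been given (aged 1τ).
C_trough = C₀ × r = 7.335 × 0.3746 = 2.748 mg/L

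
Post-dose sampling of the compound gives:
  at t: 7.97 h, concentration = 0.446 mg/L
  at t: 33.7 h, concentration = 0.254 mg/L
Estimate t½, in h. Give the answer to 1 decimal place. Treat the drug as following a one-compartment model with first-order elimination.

31.7 h

k = ln(C₁/C₂) / (t₂ − t₁) = ln(0.446/0.254) / (33.7 − 7.97)
  = 0.5630 / 25.73 = 0.02188 h⁻¹
t½ = ln2 / k = 0.693147 / 0.02188 = 31.68 h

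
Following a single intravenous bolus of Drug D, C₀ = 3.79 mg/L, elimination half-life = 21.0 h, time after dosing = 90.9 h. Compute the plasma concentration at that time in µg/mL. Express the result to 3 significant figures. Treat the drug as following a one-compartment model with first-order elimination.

0.189 µg/mL

k = ln2 / t½ = 0.693147 / 21.0 = 0.03301 h⁻¹
C = C₀ · e^(−k·t) = 3.790 × e^(−0.03301 × 90.9)
  = 3.790 × 0.04976 = 0.1886 mg/L
(0.1886 mg/L = 0.1886 µg/mL)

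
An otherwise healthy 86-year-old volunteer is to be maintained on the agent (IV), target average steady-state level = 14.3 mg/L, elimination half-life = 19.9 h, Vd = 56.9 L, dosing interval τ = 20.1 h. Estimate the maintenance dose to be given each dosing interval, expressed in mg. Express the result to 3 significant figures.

570 mg

k = ln2 / t½ = 0.693147 / 19.9 = 0.03483 h⁻¹
CL = k × Vd = 0.03483 × 56.9 = 1.982 L/h
At steady state, Dose/τ = Css × CL.
Dose = Css × CL × τ = 14.3 × 1.982 × 20.1 = 569.7 mg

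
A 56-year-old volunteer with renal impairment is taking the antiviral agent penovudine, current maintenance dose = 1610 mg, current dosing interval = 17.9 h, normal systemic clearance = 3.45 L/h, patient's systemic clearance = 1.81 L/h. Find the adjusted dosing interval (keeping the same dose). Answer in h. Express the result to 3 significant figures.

34.1 h

To keep the same average steady-state level, dosing rate must scale with clearance.
CL ratio = 1.81 / 3.45 = 0.5246
New interval (same dose) = 17.9 / 0.5246 = 34.12 h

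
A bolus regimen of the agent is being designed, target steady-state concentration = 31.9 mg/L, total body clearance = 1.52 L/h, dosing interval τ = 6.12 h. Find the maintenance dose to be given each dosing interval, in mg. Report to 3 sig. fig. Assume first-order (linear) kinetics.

297 mg

At steady state, Dose/τ = Css × CL.
Dose = Css × CL × τ = 31.9 × 1.520 × 6.12 = 296.7 mg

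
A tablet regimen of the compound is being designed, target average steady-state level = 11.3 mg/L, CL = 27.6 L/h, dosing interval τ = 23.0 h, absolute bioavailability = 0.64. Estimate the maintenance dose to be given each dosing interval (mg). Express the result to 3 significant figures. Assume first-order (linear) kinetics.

11200 mg

At steady state, F × (Dose/τ) = Css × CL.
Dose = Css × CL × τ / F = 11.3 × 27.60 × 23.0 / 0.64 = 11210 mg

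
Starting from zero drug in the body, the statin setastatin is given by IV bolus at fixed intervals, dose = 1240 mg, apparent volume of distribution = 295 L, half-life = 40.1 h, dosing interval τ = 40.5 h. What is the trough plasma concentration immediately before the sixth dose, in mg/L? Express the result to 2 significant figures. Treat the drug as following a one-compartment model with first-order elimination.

C₀ per dose = Dose / Vd = 1240 / 295 = 4.203 mg/L
k = ln2 / t½ = 0.693147 / 40.1 = 0.01729 h⁻¹
Fraction remaining after one interval: r = e^(−kτ) = e^(−0.01729 × 40.5) = 0.4965
Before dose 6, 5 doses have been given (aged 1τ, 2τ, 3τ, 4τ, 5τ).
C_trough = C₀ × (r + r² + … + r^5) = C₀ × r(1−r^5)/(1−r)
        = 4.203 × 0.4965 × (1 − 0.03017) / (1 − 0.4965) = 4.020 mg/L

4.0 mg/L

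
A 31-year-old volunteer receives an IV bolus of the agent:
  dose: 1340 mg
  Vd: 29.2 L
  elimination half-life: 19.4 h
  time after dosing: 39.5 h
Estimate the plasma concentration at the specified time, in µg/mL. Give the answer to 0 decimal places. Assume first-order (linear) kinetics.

11 µg/mL

C₀ = Dose / Vd = 1340 / 29.2 = 45.89 mg/L
k = ln2 / t½ = 0.693147 / 19.4 = 0.03573 h⁻¹
C = C₀ · e^(−k·t) = 45.89 × e^(−0.03573 × 39.5)
  = 45.89 × 0.2438 = 11.19 mg/L
(11.19 mg/L = 11.19 µg/mL)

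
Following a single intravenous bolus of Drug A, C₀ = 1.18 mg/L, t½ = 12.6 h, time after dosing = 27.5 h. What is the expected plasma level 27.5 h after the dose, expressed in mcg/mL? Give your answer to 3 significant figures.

k = ln2 / t½ = 0.693147 / 12.6 = 0.05501 h⁻¹
C = C₀ · e^(−k·t) = 1.180 × e^(−0.05501 × 27.5)
  = 1.180 × 0.2203 = 0.2600 mg/L
(0.2600 mg/L = 0.2600 mcg/mL)

0.260 mcg/mL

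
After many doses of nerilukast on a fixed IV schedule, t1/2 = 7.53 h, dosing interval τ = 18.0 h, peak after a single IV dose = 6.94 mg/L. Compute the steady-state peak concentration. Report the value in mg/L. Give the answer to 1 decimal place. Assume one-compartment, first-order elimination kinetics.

8.6 mg/L

k = ln2 / t½ = 0.693147 / 7.53 = 0.09205 h⁻¹
e^(−kτ) = e^(−0.09205 × 18.0) = 0.1907
Accumulation ratio R = 1 / (1 − e^(−kτ)) = 1 / (1 − 0.1907) = 1.236
Steady-state peak = C₀ × R = 6.94 × 1.236 = 8.578 mg/L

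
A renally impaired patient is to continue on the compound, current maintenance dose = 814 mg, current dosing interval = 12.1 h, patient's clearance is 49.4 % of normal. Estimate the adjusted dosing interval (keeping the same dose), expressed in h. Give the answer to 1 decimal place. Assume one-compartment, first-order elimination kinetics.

24.5 h

To keep the same average steady-state level, dosing rate must scale with clearance.
CL ratio = 49.4 / 100 = 0.4940
New interval (same dose) = 12.1 / 0.4940 = 24.49 h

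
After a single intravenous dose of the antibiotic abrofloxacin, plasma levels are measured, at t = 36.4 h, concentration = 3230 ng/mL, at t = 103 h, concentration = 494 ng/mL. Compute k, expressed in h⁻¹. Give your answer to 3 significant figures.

k = ln(C₁/C₂) / (t₂ − t₁) = ln(3230/494) / (103 − 36.4)
  = 1.878 / 66.60 = 0.02820 h⁻¹

0.0282 h⁻¹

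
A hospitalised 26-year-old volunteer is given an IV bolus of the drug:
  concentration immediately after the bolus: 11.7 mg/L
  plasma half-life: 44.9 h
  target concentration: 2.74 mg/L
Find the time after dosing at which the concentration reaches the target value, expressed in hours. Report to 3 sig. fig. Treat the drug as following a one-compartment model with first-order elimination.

94.0 h

k = ln2 / t½ = 0.693147 / 44.9 = 0.01544 h⁻¹
t = ln(C₀ / C) / k = ln(11.70 / 2.74) / 0.01544
  = ln(4.270) / 0.01544 = 1.452 / 0.01544 = 94.04 h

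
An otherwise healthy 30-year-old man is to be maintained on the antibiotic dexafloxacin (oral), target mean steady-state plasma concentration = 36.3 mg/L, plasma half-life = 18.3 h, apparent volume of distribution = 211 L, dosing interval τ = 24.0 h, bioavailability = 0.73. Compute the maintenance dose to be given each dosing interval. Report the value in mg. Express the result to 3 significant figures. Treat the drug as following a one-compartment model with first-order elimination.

k = ln2 / t½ = 0.693147 / 18.3 = 0.03788 h⁻¹
CL = k × Vd = 0.03788 × 211 = 7.993 L/h
At steady state, F × (Dose/τ) = Css × CL.
Dose = Css × CL × τ / F = 36.3 × 7.993 × 24.0 / 0.73 = 9539 mg

9540 mg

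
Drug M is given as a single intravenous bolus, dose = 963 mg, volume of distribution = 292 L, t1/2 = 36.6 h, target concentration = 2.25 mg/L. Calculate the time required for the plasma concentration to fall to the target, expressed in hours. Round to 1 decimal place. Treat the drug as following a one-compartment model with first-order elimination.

C₀ = Dose / Vd = 963.0 / 292 = 3.298 mg/L
k = ln2 / t½ = 0.693147 / 36.6 = 0.01894 h⁻¹
t = ln(C₀ / C) / k = ln(3.298 / 2.25) / 0.01894
  = ln(1.466) / 0.01894 = 0.3825 / 0.01894 = 20.20 h

20.2 h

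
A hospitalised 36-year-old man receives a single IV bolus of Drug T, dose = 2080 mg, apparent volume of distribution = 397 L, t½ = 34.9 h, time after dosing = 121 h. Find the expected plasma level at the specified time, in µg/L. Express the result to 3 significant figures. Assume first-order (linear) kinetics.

C₀ = Dose / Vd = 2080 / 397 = 5.239 mg/L
k = ln2 / t½ = 0.693147 / 34.9 = 0.01986 h⁻¹
C = C₀ · e^(−k·t) = 5.239 × e^(−0.01986 × 121)
  = 5.239 × 0.09044 = 0.4738 mg/L
Convert: 0.4738 mg/L × 1000 = 473.8 µg/L

474 µg/L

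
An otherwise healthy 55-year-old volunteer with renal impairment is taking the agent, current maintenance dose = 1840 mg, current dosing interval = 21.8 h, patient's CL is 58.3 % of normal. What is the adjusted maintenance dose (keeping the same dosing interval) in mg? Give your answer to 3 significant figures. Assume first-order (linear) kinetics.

To keep the same average steady-state level, dosing rate must scale with clearance.
CL ratio = 58.3 / 100 = 0.5830
New dose (same interval) = 1840 × 0.5830 = 1073 mg

1070 mg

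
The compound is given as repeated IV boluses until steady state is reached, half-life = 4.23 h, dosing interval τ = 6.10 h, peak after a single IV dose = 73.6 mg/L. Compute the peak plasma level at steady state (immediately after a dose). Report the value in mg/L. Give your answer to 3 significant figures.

116 mg/L

k = ln2 / t½ = 0.693147 / 4.23 = 0.1639 h⁻¹
e^(−kτ) = e^(−0.1639 × 6.10) = 0.3680
Accumulation ratio R = 1 / (1 − e^(−kτ)) = 1 / (1 − 0.3680) = 1.582
Steady-state peak = C₀ × R = 73.6 × 1.582 = 116.4 mg/L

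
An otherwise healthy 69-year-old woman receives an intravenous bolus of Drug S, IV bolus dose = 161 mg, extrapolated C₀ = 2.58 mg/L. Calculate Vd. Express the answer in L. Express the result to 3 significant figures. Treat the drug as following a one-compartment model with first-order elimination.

Vd = Dose / C₀ = 161.0 / 2.58 = 62.40 L

62.4 L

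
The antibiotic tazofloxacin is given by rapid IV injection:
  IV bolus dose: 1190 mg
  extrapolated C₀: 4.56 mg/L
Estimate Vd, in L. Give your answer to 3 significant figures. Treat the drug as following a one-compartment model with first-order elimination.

261 L

Vd = Dose / C₀ = 1190 / 4.56 = 261.0 L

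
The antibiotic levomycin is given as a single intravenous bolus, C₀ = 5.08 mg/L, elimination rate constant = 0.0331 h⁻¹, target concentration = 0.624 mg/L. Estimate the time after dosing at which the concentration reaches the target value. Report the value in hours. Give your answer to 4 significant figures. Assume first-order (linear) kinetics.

t = ln(C₀ / C) / k = ln(5.080 / 0.624) / 0.03310
  = ln(8.141) / 0.03310 = 2.097 / 0.03310 = 63.35 h

63.35 h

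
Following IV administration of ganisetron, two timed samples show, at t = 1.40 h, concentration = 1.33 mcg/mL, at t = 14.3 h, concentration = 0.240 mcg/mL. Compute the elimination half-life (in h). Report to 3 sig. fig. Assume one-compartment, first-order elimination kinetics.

5.22 h

k = ln(C₁/C₂) / (t₂ − t₁) = ln(1.33/0.240) / (14.3 − 1.40)
  = 1.712 / 12.90 = 0.1327 h⁻¹
t½ = ln2 / k = 0.693147 / 0.1327 = 5.223 h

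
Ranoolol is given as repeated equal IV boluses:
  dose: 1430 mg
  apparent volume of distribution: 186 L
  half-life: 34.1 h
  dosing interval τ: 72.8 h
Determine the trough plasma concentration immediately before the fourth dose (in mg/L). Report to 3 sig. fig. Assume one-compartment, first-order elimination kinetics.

C₀ per dose = Dose / Vd = 1430 / 186 = 7.688 mg/L
k = ln2 / t½ = 0.693147 / 34.1 = 0.02033 h⁻¹
Fraction remaining after one interval: r = e^(−kτ) = e^(−0.02033 × 72.8) = 0.2276
Before dose 4, 3 doses have been given (aged 1τ, 2τ, 3τ).
C_trough = C₀ × (r + r² + … + r^3) = C₀ × r(1−r^3)/(1−r)
        = 7.688 × 0.2276 × (1 − 0.01179) / (1 − 0.2276) = 2.239 mg/L

2.24 mg/L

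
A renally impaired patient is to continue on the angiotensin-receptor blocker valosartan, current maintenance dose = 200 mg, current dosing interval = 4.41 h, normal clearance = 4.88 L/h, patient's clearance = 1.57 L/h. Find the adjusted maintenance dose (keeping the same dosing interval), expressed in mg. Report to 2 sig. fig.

64 mg

To keep the same average steady-state level, dosing rate must scale with clearance.
CL ratio = 1.57 / 4.88 = 0.3217
New dose (same interval) = 200 × 0.3217 = 64.34 mg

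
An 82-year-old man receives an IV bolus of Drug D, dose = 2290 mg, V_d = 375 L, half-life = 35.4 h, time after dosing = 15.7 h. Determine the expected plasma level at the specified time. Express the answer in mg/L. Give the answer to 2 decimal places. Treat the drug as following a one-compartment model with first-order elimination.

C₀ = Dose / Vd = 2290 / 375 = 6.107 mg/L
k = ln2 / t½ = 0.693147 / 35.4 = 0.01958 h⁻¹
C = C₀ · e^(−k·t) = 6.107 × e^(−0.01958 × 15.7)
  = 6.107 × 0.7354 = 4.491 mg/L

4.49 mg/L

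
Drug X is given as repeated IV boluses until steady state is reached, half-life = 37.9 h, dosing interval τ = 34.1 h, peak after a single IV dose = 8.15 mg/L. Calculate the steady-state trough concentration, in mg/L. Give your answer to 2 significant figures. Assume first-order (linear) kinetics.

k = ln2 / t½ = 0.693147 / 37.9 = 0.01829 h⁻¹
e^(−kτ) = e^(−0.01829 × 34.1) = 0.5360
Accumulation ratio R = 1 / (1 − e^(−kτ)) = 1 / (1 − 0.5360) = 2.155
Steady-state trough = C₀ × R × e^(−kτ) = 8.15 × 2.155 × 0.5360 = 9.414 mg/L

9.4 mg/L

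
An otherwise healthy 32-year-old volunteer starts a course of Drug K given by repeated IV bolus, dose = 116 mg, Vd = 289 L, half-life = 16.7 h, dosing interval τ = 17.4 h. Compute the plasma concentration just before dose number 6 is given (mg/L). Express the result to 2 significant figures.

0.37 mg/L

C₀ per dose = Dose / Vd = 116 / 289 = 0.4014 mg/L
k = ln2 / t½ = 0.693147 / 16.7 = 0.04151 h⁻¹
Fraction remaining after one interval: r = e^(−kτ) = e^(−0.04151 × 17.4) = 0.4856
Before dose 6, 5 doses have been given (aged 1τ, 2τ, 3τ, 4τ, 5τ).
C_trough = C₀ × (r + r² + … + r^5) = C₀ × r(1−r^5)/(1−r)
        = 0.4014 × 0.4856 × (1 − 0.02700) / (1 − 0.4856) = 0.3687 mg/L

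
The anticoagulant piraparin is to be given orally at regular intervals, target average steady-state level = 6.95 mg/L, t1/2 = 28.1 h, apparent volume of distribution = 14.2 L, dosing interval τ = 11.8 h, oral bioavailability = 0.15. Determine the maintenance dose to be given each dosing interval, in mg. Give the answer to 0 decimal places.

k = ln2 / t½ = 0.693147 / 28.1 = 0.02467 h⁻¹
CL = k × Vd = 0.02467 × 14.2 = 0.3503 L/h
At steady state, F × (Dose/τ) = Css × CL.
Dose = Css × CL × τ / F = 6.95 × 0.3503 × 11.8 / 0.15 = 191.5 mg

192 mg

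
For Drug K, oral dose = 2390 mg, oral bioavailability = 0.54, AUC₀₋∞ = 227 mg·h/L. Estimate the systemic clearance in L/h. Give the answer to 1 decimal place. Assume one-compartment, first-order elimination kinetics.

CL = F·Dose / AUC = 0.54 × 2390 / 227 = 5.685 L/h

5.7 L/h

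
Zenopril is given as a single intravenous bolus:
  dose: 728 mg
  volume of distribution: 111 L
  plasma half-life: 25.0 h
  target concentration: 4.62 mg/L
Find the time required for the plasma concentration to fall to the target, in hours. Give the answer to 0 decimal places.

C₀ = Dose / Vd = 728.0 / 111 = 6.559 mg/L
k = ln2 / t½ = 0.693147 / 25.0 = 0.02773 h⁻¹
t = ln(C₀ / C) / k = ln(6.559 / 4.62) / 0.02773
  = ln(1.420) / 0.02773 = 0.3507 / 0.02773 = 12.65 h

13 h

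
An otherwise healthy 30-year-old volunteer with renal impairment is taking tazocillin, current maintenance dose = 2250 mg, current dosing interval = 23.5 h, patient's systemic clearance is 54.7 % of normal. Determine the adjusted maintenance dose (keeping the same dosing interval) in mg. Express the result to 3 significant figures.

To keep the same average steady-state level, dosing rate must scale with clearance.
CL ratio = 54.7 / 100 = 0.5470
New dose (same interval) = 2250 × 0.5470 = 1231 mg

1230 mg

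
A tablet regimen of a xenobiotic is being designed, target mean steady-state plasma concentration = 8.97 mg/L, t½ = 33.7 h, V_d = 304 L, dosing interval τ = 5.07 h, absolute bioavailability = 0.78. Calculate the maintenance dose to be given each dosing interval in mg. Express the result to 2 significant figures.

360 mg

k = ln2 / t½ = 0.693147 / 33.7 = 0.02057 h⁻¹
CL = k × Vd = 0.02057 × 304 = 6.253 L/h
At steady state, F × (Dose/τ) = Css × CL.
Dose = Css × CL × τ / F = 8.97 × 6.253 × 5.07 / 0.78 = 364.6 mg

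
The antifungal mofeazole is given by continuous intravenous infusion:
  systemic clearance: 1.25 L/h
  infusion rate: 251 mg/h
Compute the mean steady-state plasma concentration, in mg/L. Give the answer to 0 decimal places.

201 mg/L

At steady state Css = R₀ / CL = 251 / 1.250 = 200.8 mg/L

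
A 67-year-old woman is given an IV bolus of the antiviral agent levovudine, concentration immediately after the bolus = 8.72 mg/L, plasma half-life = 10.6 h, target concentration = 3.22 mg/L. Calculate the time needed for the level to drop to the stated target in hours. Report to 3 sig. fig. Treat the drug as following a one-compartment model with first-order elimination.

k = ln2 / t½ = 0.693147 / 10.6 = 0.06539 h⁻¹
t = ln(C₀ / C) / k = ln(8.720 / 3.22) / 0.06539
  = ln(2.708) / 0.06539 = 0.9962 / 0.06539 = 15.23 h

15.2 h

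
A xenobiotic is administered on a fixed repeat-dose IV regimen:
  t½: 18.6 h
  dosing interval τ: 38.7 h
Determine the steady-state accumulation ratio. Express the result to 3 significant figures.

k = ln2 / t½ = 0.693147 / 18.6 = 0.03727 h⁻¹
e^(−kτ) = e^(−0.03727 × 38.7) = 0.2364
Accumulation ratio R = 1 / (1 − e^(−kτ)) = 1 / (1 − 0.2364) = 1.310

1.31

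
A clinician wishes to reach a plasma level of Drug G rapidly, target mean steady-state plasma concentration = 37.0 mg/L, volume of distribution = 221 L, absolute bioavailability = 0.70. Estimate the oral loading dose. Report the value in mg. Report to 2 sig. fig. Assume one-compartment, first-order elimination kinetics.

LD = Css × Vd / F = 37.0 × 221 / 0.70 = 11680 mg

12000 mg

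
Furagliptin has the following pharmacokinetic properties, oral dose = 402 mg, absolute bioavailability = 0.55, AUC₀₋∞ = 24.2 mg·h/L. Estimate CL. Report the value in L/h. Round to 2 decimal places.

9.14 L/h

CL = F·Dose / AUC = 0.55 × 402 / 24.2 = 9.136 L/h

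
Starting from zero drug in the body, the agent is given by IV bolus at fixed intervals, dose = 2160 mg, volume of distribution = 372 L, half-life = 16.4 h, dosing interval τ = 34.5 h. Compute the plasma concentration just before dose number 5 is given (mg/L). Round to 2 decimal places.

1.76 mg/L

C₀ per dose = Dose / Vd = 2160 / 372 = 5.806 mg/L
k = ln2 / t½ = 0.693147 / 16.4 = 0.04227 h⁻¹
Fraction remaining after one interval: r = e^(−kτ) = e^(−0.04227 × 34.5) = 0.2326
Before dose 5, 4 doses have been given (aged 1τ, 2τ, 3τ, 4τ).
C_trough = C₀ × (r + r² + … + r^4) = C₀ × r(1−r^4)/(1−r)
        = 5.806 × 0.2326 × (1 − 0.002927) / (1 − 0.2326) = 1.755 mg/L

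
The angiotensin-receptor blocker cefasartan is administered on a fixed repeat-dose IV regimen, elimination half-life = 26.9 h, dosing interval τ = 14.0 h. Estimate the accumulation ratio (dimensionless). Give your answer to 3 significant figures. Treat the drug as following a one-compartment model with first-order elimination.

k = ln2 / t½ = 0.693147 / 26.9 = 0.02577 h⁻¹
e^(−kτ) = e^(−0.02577 × 14.0) = 0.6971
Accumulation ratio R = 1 / (1 − e^(−kτ)) = 1 / (1 − 0.6971) = 3.301

3.30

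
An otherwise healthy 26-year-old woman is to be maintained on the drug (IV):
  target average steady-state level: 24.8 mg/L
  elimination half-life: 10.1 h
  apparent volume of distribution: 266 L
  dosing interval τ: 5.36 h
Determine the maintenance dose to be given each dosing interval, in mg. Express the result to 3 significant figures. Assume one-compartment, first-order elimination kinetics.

2430 mg

k = ln2 / t½ = 0.693147 / 10.1 = 0.06863 h⁻¹
CL = k × Vd = 0.06863 × 266 = 18.26 L/h
At steady state, Dose/τ = Css × CL.
Dose = Css × CL × τ = 24.8 × 18.26 × 5.36 = 2427 mg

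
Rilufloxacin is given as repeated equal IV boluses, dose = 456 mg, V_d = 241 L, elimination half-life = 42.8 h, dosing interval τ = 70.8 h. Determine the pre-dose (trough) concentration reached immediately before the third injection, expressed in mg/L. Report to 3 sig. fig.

C₀ per dose = Dose / Vd = 456 / 241 = 1.892 mg/L
k = ln2 / t½ = 0.693147 / 42.8 = 0.01620 h⁻¹
Fraction remaining after one interval: r = e^(−kτ) = e^(−0.01620 × 70.8) = 0.3176
Before dose 3, 2 doses have been given (aged 1τ, 2τ).
C_trough = C₀ × (r + r²) = 1.892 × (0.3176 + 0.1009) = 0.7918 mg/L

0.792 mg/L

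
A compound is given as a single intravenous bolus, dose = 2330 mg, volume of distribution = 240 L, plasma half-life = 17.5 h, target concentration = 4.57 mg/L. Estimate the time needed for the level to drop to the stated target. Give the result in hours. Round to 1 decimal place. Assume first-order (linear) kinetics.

19.0 h

C₀ = Dose / Vd = 2330 / 240 = 9.708 mg/L
k = ln2 / t½ = 0.693147 / 17.5 = 0.03961 h⁻¹
t = ln(C₀ / C) / k = ln(9.708 / 4.57) / 0.03961
  = ln(2.124) / 0.03961 = 0.7533 / 0.03961 = 19.02 h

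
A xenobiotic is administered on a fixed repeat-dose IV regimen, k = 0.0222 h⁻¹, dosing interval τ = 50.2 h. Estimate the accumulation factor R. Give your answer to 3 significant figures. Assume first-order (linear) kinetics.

e^(−kτ) = e^(−0.02220 × 50.2) = 0.3281
Accumulation ratio R = 1 / (1 − e^(−kτ)) = 1 / (1 − 0.3281) = 1.488

1.49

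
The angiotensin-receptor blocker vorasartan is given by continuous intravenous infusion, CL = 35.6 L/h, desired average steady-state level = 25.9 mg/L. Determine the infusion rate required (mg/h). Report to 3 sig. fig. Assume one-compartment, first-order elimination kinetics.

922 mg/h

At steady state, infusion rate R₀ = Css × CL = 25.9 × 35.60 = 922.0 mg/h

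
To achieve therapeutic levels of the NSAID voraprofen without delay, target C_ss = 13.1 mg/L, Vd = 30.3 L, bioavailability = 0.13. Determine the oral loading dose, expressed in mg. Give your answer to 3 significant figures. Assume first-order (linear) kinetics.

3050 mg

LD = Css × Vd / F = 13.1 × 30.3 / 0.13 = 3053 mg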